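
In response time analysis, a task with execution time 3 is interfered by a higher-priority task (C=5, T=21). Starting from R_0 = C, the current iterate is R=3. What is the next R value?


R_next = C + ceil(R_prev / T_hp) * C_hp
ceil(3 / 21) = ceil(0.1429) = 1
Interference = 1 * 5 = 5
R_next = 3 + 5 = 8

8


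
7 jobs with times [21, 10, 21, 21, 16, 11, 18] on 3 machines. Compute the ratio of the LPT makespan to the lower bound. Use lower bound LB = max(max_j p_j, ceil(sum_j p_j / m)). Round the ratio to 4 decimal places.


LPT order: [21, 21, 21, 18, 16, 11, 10]
Machine loads after assignment: [39, 37, 42]
LPT makespan = 42
Lower bound = max(max_job, ceil(total/3)) = max(21, 40) = 40
Ratio = 42 / 40 = 1.05

1.05


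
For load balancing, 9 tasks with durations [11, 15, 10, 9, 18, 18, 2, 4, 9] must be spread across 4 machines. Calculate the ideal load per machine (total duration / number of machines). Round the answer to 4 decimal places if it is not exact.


Total processing time = 11 + 15 + 10 + 9 + 18 + 18 + 2 + 4 + 9 = 96
Number of machines = 4
Ideal balanced load = 96 / 4 = 24.0

24.0


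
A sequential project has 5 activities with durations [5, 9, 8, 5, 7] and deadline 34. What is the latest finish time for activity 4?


LF(activity 4) = deadline - sum of successor durations
Successors: activities 5 through 5 with durations [7]
Sum of successor durations = 7
LF = 34 - 7 = 27

27


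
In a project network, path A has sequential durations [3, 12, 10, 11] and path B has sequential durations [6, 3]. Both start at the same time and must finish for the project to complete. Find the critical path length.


Path A total = 3 + 12 + 10 + 11 = 36
Path B total = 6 + 3 = 9
Critical path = longest path = max(36, 9) = 36

36


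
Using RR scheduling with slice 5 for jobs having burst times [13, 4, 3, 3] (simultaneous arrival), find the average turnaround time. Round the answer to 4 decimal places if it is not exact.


Time quantum = 5
Execution trace:
  J1 runs 5 units, time = 5
  J2 runs 4 units, time = 9
  J3 runs 3 units, time = 12
  J4 runs 3 units, time = 15
  J1 runs 5 units, time = 20
  J1 runs 3 units, time = 23
Finish times: [23, 9, 12, 15]
Average turnaround = 59/4 = 14.75

14.75


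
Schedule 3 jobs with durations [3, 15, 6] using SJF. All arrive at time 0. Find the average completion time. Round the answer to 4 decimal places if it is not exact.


SJF order (ascending): [3, 6, 15]
Completion times:
  Job 1: burst=3, C=3
  Job 2: burst=6, C=9
  Job 3: burst=15, C=24
Average completion = 36/3 = 12.0

12.0


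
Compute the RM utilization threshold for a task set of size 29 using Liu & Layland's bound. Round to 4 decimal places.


Compute 2^(1/29) = 1.0241895602
Subtract 1: 1.0241895602 - 1 = 0.0241895602
Multiply by n: 29 * 0.0241895602 = 0.7014972458
Round to 4 dp: 0.7015

0.7015


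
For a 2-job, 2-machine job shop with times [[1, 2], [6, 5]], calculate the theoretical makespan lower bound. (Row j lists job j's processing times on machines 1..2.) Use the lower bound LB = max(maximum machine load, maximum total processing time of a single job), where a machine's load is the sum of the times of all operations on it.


Machine loads:
  Machine 1: 1 + 6 = 7
  Machine 2: 2 + 5 = 7
Max machine load = 7
Job totals:
  Job 1: 3
  Job 2: 11
Max job total = 11
Lower bound = max(7, 11) = 11

11


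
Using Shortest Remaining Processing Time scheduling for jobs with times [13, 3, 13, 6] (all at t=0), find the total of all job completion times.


Since all jobs arrive at t=0, SRPT equals SPT ordering.
SPT order: [3, 6, 13, 13]
Completion times:
  Job 1: p=3, C=3
  Job 2: p=6, C=9
  Job 3: p=13, C=22
  Job 4: p=13, C=35
Total completion time = 3 + 9 + 22 + 35 = 69

69


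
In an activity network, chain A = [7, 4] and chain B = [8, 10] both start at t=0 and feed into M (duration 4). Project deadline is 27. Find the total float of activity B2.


Forward pass: ES(B2) = sum of predecessors on chain B = 8
EF = ES + duration = 8 + 10 = 18
Backward pass: LF(M) = deadline = 27; LS(M) = 27 - 4 = 23
LF(B2) = LS(M) - sum(successors on chain B) = 23 - 0 = 23
LS = LF - duration = 23 - 10 = 13
Total float = LS - ES = 13 - 8 = 5

5


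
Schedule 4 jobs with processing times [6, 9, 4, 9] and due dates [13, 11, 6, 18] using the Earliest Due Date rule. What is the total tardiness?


Sort by due date (EDD order): [(4, 6), (9, 11), (6, 13), (9, 18)]
Compute completion times and tardiness:
  Job 1: p=4, d=6, C=4, tardiness=max(0,4-6)=0
  Job 2: p=9, d=11, C=13, tardiness=max(0,13-11)=2
  Job 3: p=6, d=13, C=19, tardiness=max(0,19-13)=6
  Job 4: p=9, d=18, C=28, tardiness=max(0,28-18)=10
Total tardiness = 18

18


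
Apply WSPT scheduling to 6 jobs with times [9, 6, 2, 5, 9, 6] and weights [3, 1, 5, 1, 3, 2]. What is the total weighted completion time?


Compute p/w ratios and sort ascending (WSPT): [(2, 5), (9, 3), (9, 3), (6, 2), (5, 1), (6, 1)]
Compute weighted completion times:
  Job (p=2,w=5): C=2, w*C=5*2=10
  Job (p=9,w=3): C=11, w*C=3*11=33
  Job (p=9,w=3): C=20, w*C=3*20=60
  Job (p=6,w=2): C=26, w*C=2*26=52
  Job (p=5,w=1): C=31, w*C=1*31=31
  Job (p=6,w=1): C=37, w*C=1*37=37
Total weighted completion time = 223

223


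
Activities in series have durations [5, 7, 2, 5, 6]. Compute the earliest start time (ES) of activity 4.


Activity 4 starts after activities 1 through 3 complete.
Predecessor durations: [5, 7, 2]
ES = 5 + 7 + 2 = 14

14


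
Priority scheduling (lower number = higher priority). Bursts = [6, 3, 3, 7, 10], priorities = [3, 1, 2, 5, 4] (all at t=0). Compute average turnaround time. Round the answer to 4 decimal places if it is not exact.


Sort by priority (ascending = highest first):
Order: [(1, 3), (2, 3), (3, 6), (4, 10), (5, 7)]
Completion times:
  Priority 1, burst=3, C=3
  Priority 2, burst=3, C=6
  Priority 3, burst=6, C=12
  Priority 4, burst=10, C=22
  Priority 5, burst=7, C=29
Average turnaround = 72/5 = 14.4

14.4


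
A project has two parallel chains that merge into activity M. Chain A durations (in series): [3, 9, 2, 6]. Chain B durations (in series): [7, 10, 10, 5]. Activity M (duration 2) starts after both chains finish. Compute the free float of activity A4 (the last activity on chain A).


ES(A4) = sum of predecessors on chain A = 14
EF(A4) = ES + duration = 14 + 6 = 20
Successor of A4 is M. ES(M) = max(sum(A), sum(B)) = max(20, 32) = 32
Free float = ES(successor) - EF(current) = 32 - 20 = 12

12


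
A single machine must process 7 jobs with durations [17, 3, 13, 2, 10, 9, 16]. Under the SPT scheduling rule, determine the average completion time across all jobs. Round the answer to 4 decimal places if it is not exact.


Sort jobs by processing time (SPT order): [2, 3, 9, 10, 13, 16, 17]
Compute completion times sequentially:
  Job 1: processing = 2, completes at 2
  Job 2: processing = 3, completes at 5
  Job 3: processing = 9, completes at 14
  Job 4: processing = 10, completes at 24
  Job 5: processing = 13, completes at 37
  Job 6: processing = 16, completes at 53
  Job 7: processing = 17, completes at 70
Sum of completion times = 205
Average completion time = 205/7 = 29.2857

29.2857


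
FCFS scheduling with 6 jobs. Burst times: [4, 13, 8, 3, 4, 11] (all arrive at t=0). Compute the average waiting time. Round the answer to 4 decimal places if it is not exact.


FCFS order (as given): [4, 13, 8, 3, 4, 11]
Waiting times:
  Job 1: wait = 0
  Job 2: wait = 4
  Job 3: wait = 17
  Job 4: wait = 25
  Job 5: wait = 28
  Job 6: wait = 32
Sum of waiting times = 106
Average waiting time = 106/6 = 17.6667

17.6667


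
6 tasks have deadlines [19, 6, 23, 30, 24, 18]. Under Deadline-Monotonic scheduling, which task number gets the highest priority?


Sort tasks by relative deadline (ascending):
  Task 2: deadline = 6
  Task 6: deadline = 18
  Task 1: deadline = 19
  Task 3: deadline = 23
  Task 5: deadline = 24
  Task 4: deadline = 30
Priority order (highest first): [2, 6, 1, 3, 5, 4]
Highest priority task = 2

2


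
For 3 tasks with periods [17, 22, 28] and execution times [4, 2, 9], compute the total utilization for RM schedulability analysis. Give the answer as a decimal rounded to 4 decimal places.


Compute individual utilizations (exact fractions):
  Task 1: C/T = 4/17 (approx. 0.2353)
  Task 2: C/T = 2/22 = 1/11 (approx. 0.0909)
  Task 3: C/T = 9/28 (approx. 0.3214)
Total utilization U = 4/17 + 1/11 + 9/28 = 3391/5236
Rounded to 4 decimal places: U = 0.6476
RM (Liu & Layland) bound for 3 tasks = 0.779763; compare with U = 3391/5236 (approx. 0.647632)
U <= bound, so schedulable by RM sufficient condition.

0.6476


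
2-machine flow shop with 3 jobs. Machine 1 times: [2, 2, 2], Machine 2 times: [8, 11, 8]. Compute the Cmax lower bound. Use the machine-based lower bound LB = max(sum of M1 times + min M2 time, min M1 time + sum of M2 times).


LB1 = sum(M1 times) + min(M2 times) = 6 + 8 = 14
LB2 = min(M1 times) + sum(M2 times) = 2 + 27 = 29
Lower bound = max(LB1, LB2) = max(14, 29) = 29

29


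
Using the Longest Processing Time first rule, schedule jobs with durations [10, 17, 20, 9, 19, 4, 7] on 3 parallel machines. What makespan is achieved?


Sort jobs in decreasing order (LPT): [20, 19, 17, 10, 9, 7, 4]
Assign each job to the least loaded machine:
  Machine 1: jobs [20, 7, 4], load = 31
  Machine 2: jobs [19, 9], load = 28
  Machine 3: jobs [17, 10], load = 27
Makespan = max load = 31

31


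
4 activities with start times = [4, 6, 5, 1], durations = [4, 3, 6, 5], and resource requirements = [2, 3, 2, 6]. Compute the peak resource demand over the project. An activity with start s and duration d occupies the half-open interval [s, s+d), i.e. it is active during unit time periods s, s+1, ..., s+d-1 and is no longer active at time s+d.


Each activity i is active on [start_i, start_i + duration_i).
Compute total resource usage per time slot:
  t=0: active resources = [], total = 0
  t=1: active resources = [6], total = 6
  t=2: active resources = [6], total = 6
  t=3: active resources = [6], total = 6
  t=4: active resources = [2, 6], total = 8
  t=5: active resources = [2, 2, 6], total = 10
  t=6: active resources = [2, 3, 2], total = 7
  t=7: active resources = [2, 3, 2], total = 7
  t=8: active resources = [3, 2], total = 5
  t=9: active resources = [2], total = 2
  t=10: active resources = [2], total = 2
Peak resource demand = 10

10


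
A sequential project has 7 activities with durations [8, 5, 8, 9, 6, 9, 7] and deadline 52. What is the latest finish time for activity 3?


LF(activity 3) = deadline - sum of successor durations
Successors: activities 4 through 7 with durations [9, 6, 9, 7]
Sum of successor durations = 31
LF = 52 - 31 = 21

21


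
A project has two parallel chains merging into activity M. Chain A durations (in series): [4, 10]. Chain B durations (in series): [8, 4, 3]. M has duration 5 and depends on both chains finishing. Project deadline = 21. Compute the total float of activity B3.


Forward pass: ES(B3) = sum of predecessors on chain B = 12
EF = ES + duration = 12 + 3 = 15
Backward pass: LF(M) = deadline = 21; LS(M) = 21 - 5 = 16
LF(B3) = LS(M) - sum(successors on chain B) = 16 - 0 = 16
LS = LF - duration = 16 - 3 = 13
Total float = LS - ES = 13 - 12 = 1

1


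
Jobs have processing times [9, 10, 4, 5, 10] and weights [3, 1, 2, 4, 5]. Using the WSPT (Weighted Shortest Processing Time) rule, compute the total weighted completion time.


Compute p/w ratios and sort ascending (WSPT): [(5, 4), (4, 2), (10, 5), (9, 3), (10, 1)]
Compute weighted completion times:
  Job (p=5,w=4): C=5, w*C=4*5=20
  Job (p=4,w=2): C=9, w*C=2*9=18
  Job (p=10,w=5): C=19, w*C=5*19=95
  Job (p=9,w=3): C=28, w*C=3*28=84
  Job (p=10,w=1): C=38, w*C=1*38=38
Total weighted completion time = 255

255


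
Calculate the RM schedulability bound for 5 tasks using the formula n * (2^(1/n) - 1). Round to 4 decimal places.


Compute 2^(1/5) = 1.1486983550
Subtract 1: 1.1486983550 - 1 = 0.1486983550
Multiply by n: 5 * 0.1486983550 = 0.7434917750
Round to 4 dp: 0.7435

0.7435


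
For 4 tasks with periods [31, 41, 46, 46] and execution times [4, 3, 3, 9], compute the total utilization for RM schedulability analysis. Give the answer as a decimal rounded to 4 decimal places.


Compute individual utilizations (exact fractions):
  Task 1: C/T = 4/31 (approx. 0.129)
  Task 2: C/T = 3/41 (approx. 0.0732)
  Task 3: C/T = 3/46 (approx. 0.0652)
  Task 4: C/T = 9/46 (approx. 0.1957)
Total utilization U = 4/31 + 3/41 + 3/46 + 9/46 = 13537/29233
Rounded to 4 decimal places: U = 0.4631
RM (Liu & Layland) bound for 4 tasks = 0.756828; compare with U = 13537/29233 (approx. 0.463073)
U <= bound, so schedulable by RM sufficient condition.

0.4631


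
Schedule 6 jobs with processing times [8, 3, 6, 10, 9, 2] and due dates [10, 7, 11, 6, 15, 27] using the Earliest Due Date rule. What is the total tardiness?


Sort by due date (EDD order): [(10, 6), (3, 7), (8, 10), (6, 11), (9, 15), (2, 27)]
Compute completion times and tardiness:
  Job 1: p=10, d=6, C=10, tardiness=max(0,10-6)=4
  Job 2: p=3, d=7, C=13, tardiness=max(0,13-7)=6
  Job 3: p=8, d=10, C=21, tardiness=max(0,21-10)=11
  Job 4: p=6, d=11, C=27, tardiness=max(0,27-11)=16
  Job 5: p=9, d=15, C=36, tardiness=max(0,36-15)=21
  Job 6: p=2, d=27, C=38, tardiness=max(0,38-27)=11
Total tardiness = 69

69


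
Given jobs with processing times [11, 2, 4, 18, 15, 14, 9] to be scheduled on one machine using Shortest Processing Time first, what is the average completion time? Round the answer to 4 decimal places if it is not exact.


Sort jobs by processing time (SPT order): [2, 4, 9, 11, 14, 15, 18]
Compute completion times sequentially:
  Job 1: processing = 2, completes at 2
  Job 2: processing = 4, completes at 6
  Job 3: processing = 9, completes at 15
  Job 4: processing = 11, completes at 26
  Job 5: processing = 14, completes at 40
  Job 6: processing = 15, completes at 55
  Job 7: processing = 18, completes at 73
Sum of completion times = 217
Average completion time = 217/7 = 31.0

31.0


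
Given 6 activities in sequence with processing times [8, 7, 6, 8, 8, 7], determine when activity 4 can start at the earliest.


Activity 4 starts after activities 1 through 3 complete.
Predecessor durations: [8, 7, 6]
ES = 8 + 7 + 6 = 21

21


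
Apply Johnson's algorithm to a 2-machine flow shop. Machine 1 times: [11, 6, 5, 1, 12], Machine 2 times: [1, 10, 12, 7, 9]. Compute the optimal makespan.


Apply Johnson's rule:
  Group 1 (a <= b): [(4, 1, 7), (3, 5, 12), (2, 6, 10)]
  Group 2 (a > b): [(5, 12, 9), (1, 11, 1)]
Optimal job order: [4, 3, 2, 5, 1]
Schedule:
  Job 4: M1 done at 1, M2 done at 8
  Job 3: M1 done at 6, M2 done at 20
  Job 2: M1 done at 12, M2 done at 30
  Job 5: M1 done at 24, M2 done at 39
  Job 1: M1 done at 35, M2 done at 40
Makespan = 40

40


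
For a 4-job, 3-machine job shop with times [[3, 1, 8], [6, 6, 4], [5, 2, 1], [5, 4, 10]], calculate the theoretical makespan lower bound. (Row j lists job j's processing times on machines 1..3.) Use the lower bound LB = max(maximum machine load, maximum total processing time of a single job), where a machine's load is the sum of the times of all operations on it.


Machine loads:
  Machine 1: 3 + 6 + 5 + 5 = 19
  Machine 2: 1 + 6 + 2 + 4 = 13
  Machine 3: 8 + 4 + 1 + 10 = 23
Max machine load = 23
Job totals:
  Job 1: 12
  Job 2: 16
  Job 3: 8
  Job 4: 19
Max job total = 19
Lower bound = max(23, 19) = 23

23


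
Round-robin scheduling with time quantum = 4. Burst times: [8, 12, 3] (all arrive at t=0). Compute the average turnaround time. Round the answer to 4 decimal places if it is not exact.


Time quantum = 4
Execution trace:
  J1 runs 4 units, time = 4
  J2 runs 4 units, time = 8
  J3 runs 3 units, time = 11
  J1 runs 4 units, time = 15
  J2 runs 4 units, time = 19
  J2 runs 4 units, time = 23
Finish times: [15, 23, 11]
Average turnaround = 49/3 = 16.3333

16.3333


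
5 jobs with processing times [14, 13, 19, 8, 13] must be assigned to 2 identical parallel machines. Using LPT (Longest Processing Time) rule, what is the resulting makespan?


Sort jobs in decreasing order (LPT): [19, 14, 13, 13, 8]
Assign each job to the least loaded machine:
  Machine 1: jobs [19, 13], load = 32
  Machine 2: jobs [14, 13, 8], load = 35
Makespan = max load = 35

35


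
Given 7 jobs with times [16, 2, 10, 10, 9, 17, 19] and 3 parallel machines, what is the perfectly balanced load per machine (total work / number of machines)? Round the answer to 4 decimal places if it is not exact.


Total processing time = 16 + 2 + 10 + 10 + 9 + 17 + 19 = 83
Number of machines = 3
Ideal balanced load = 83 / 3 = 27.6667

27.6667


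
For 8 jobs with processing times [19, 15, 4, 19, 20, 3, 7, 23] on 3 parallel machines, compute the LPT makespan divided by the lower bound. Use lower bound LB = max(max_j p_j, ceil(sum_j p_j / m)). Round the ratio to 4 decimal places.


LPT order: [23, 20, 19, 19, 15, 7, 4, 3]
Machine loads after assignment: [37, 35, 38]
LPT makespan = 38
Lower bound = max(max_job, ceil(total/3)) = max(23, 37) = 37
Ratio = 38 / 37 = 1.027

1.027


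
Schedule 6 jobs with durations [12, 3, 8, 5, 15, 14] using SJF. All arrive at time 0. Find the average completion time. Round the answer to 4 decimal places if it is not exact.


SJF order (ascending): [3, 5, 8, 12, 14, 15]
Completion times:
  Job 1: burst=3, C=3
  Job 2: burst=5, C=8
  Job 3: burst=8, C=16
  Job 4: burst=12, C=28
  Job 5: burst=14, C=42
  Job 6: burst=15, C=57
Average completion = 154/6 = 25.6667

25.6667


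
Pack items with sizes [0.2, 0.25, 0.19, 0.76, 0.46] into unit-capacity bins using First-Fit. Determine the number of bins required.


Place items sequentially using First-Fit:
  Item 0.2 -> new Bin 1
  Item 0.25 -> Bin 1 (now 0.45)
  Item 0.19 -> Bin 1 (now 0.64)
  Item 0.76 -> new Bin 2
  Item 0.46 -> new Bin 3
Total bins used = 3

3


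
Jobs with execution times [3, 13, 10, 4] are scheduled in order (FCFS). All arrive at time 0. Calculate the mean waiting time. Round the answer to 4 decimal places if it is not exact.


FCFS order (as given): [3, 13, 10, 4]
Waiting times:
  Job 1: wait = 0
  Job 2: wait = 3
  Job 3: wait = 16
  Job 4: wait = 26
Sum of waiting times = 45
Average waiting time = 45/4 = 11.25

11.25


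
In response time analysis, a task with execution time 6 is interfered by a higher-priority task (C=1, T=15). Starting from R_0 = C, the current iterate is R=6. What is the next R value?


R_next = C + ceil(R_prev / T_hp) * C_hp
ceil(6 / 15) = ceil(0.4) = 1
Interference = 1 * 1 = 1
R_next = 6 + 1 = 7

7


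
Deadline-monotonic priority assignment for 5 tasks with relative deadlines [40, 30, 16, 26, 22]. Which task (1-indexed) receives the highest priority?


Sort tasks by relative deadline (ascending):
  Task 3: deadline = 16
  Task 5: deadline = 22
  Task 4: deadline = 26
  Task 2: deadline = 30
  Task 1: deadline = 40
Priority order (highest first): [3, 5, 4, 2, 1]
Highest priority task = 3

3


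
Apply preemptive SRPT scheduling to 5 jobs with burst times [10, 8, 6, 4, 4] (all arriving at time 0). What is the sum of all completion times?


Since all jobs arrive at t=0, SRPT equals SPT ordering.
SPT order: [4, 4, 6, 8, 10]
Completion times:
  Job 1: p=4, C=4
  Job 2: p=4, C=8
  Job 3: p=6, C=14
  Job 4: p=8, C=22
  Job 5: p=10, C=32
Total completion time = 4 + 8 + 14 + 22 + 32 = 80

80


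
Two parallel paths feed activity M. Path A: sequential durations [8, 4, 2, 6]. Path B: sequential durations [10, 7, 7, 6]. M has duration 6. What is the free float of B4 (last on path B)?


ES(B4) = sum of predecessors on chain B = 24
EF(B4) = ES + duration = 24 + 6 = 30
Successor of B4 is M. ES(M) = max(sum(A), sum(B)) = max(20, 30) = 30
Free float = ES(successor) - EF(current) = 30 - 30 = 0

0


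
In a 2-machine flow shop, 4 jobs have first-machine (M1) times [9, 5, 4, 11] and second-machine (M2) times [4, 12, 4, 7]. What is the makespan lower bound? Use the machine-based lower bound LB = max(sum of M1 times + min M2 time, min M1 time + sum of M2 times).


LB1 = sum(M1 times) + min(M2 times) = 29 + 4 = 33
LB2 = min(M1 times) + sum(M2 times) = 4 + 27 = 31
Lower bound = max(LB1, LB2) = max(33, 31) = 33

33


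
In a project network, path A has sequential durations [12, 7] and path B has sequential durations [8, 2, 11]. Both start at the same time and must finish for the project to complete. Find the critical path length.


Path A total = 12 + 7 = 19
Path B total = 8 + 2 + 11 = 21
Critical path = longest path = max(19, 21) = 21

21


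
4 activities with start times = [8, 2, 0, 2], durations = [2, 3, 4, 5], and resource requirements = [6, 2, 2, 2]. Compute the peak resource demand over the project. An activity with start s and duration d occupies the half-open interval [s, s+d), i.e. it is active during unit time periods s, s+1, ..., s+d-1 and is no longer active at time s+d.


Each activity i is active on [start_i, start_i + duration_i).
Compute total resource usage per time slot:
  t=0: active resources = [2], total = 2
  t=1: active resources = [2], total = 2
  t=2: active resources = [2, 2, 2], total = 6
  t=3: active resources = [2, 2, 2], total = 6
  t=4: active resources = [2, 2], total = 4
  t=5: active resources = [2], total = 2
  t=6: active resources = [2], total = 2
  t=7: active resources = [], total = 0
  t=8: active resources = [6], total = 6
  t=9: active resources = [6], total = 6
Peak resource demand = 6

6


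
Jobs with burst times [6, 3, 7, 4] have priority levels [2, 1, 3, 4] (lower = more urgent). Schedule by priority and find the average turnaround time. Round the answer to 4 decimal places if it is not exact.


Sort by priority (ascending = highest first):
Order: [(1, 3), (2, 6), (3, 7), (4, 4)]
Completion times:
  Priority 1, burst=3, C=3
  Priority 2, burst=6, C=9
  Priority 3, burst=7, C=16
  Priority 4, burst=4, C=20
Average turnaround = 48/4 = 12.0

12.0


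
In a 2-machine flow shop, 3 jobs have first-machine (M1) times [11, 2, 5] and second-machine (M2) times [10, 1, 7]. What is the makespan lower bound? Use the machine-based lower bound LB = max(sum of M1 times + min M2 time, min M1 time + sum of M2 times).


LB1 = sum(M1 times) + min(M2 times) = 18 + 1 = 19
LB2 = min(M1 times) + sum(M2 times) = 2 + 18 = 20
Lower bound = max(LB1, LB2) = max(19, 20) = 20

20


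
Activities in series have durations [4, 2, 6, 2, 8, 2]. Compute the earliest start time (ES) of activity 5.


Activity 5 starts after activities 1 through 4 complete.
Predecessor durations: [4, 2, 6, 2]
ES = 4 + 2 + 6 + 2 = 14

14


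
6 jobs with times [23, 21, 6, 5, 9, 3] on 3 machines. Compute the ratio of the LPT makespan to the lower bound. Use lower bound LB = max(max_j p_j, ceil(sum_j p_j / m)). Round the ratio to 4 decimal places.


LPT order: [23, 21, 9, 6, 5, 3]
Machine loads after assignment: [23, 21, 23]
LPT makespan = 23
Lower bound = max(max_job, ceil(total/3)) = max(23, 23) = 23
Ratio = 23 / 23 = 1.0

1.0


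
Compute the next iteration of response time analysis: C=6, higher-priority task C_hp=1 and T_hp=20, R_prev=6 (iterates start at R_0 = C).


R_next = C + ceil(R_prev / T_hp) * C_hp
ceil(6 / 20) = ceil(0.3) = 1
Interference = 1 * 1 = 1
R_next = 6 + 1 = 7

7


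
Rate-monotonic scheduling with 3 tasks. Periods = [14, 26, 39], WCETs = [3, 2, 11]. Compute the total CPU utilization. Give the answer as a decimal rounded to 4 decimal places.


Compute individual utilizations (exact fractions):
  Task 1: C/T = 3/14 (approx. 0.2143)
  Task 2: C/T = 2/26 = 1/13 (approx. 0.0769)
  Task 3: C/T = 11/39 (approx. 0.2821)
Total utilization U = 3/14 + 1/13 + 11/39 = 313/546
Rounded to 4 decimal places: U = 0.5733
RM (Liu & Layland) bound for 3 tasks = 0.779763; compare with U = 313/546 (approx. 0.573260)
U <= bound, so schedulable by RM sufficient condition.

0.5733


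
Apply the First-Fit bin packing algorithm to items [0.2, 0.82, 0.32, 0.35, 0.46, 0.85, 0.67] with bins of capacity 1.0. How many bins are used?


Place items sequentially using First-Fit:
  Item 0.2 -> new Bin 1
  Item 0.82 -> new Bin 2
  Item 0.32 -> Bin 1 (now 0.52)
  Item 0.35 -> Bin 1 (now 0.87)
  Item 0.46 -> new Bin 3
  Item 0.85 -> new Bin 4
  Item 0.67 -> new Bin 5
Total bins used = 5

5


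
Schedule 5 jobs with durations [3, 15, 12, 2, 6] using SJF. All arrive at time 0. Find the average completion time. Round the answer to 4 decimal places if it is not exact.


SJF order (ascending): [2, 3, 6, 12, 15]
Completion times:
  Job 1: burst=2, C=2
  Job 2: burst=3, C=5
  Job 3: burst=6, C=11
  Job 4: burst=12, C=23
  Job 5: burst=15, C=38
Average completion = 79/5 = 15.8

15.8


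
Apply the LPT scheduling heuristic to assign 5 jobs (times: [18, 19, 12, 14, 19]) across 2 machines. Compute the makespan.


Sort jobs in decreasing order (LPT): [19, 19, 18, 14, 12]
Assign each job to the least loaded machine:
  Machine 1: jobs [19, 18], load = 37
  Machine 2: jobs [19, 14, 12], load = 45
Makespan = max load = 45

45


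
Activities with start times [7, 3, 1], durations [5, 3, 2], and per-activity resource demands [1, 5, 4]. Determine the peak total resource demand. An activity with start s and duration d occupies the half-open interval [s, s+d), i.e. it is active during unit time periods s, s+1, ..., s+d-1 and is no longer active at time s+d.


Each activity i is active on [start_i, start_i + duration_i).
Compute total resource usage per time slot:
  t=0: active resources = [], total = 0
  t=1: active resources = [4], total = 4
  t=2: active resources = [4], total = 4
  t=3: active resources = [5], total = 5
  t=4: active resources = [5], total = 5
  t=5: active resources = [5], total = 5
  t=6: active resources = [], total = 0
  t=7: active resources = [1], total = 1
  t=8: active resources = [1], total = 1
  t=9: active resources = [1], total = 1
  t=10: active resources = [1], total = 1
  t=11: active resources = [1], total = 1
Peak resource demand = 5

5


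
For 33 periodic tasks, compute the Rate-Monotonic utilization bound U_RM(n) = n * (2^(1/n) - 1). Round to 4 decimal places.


Compute 2^(1/33) = 1.0212266063
Subtract 1: 1.0212266063 - 1 = 0.0212266063
Multiply by n: 33 * 0.0212266063 = 0.7004780079
Round to 4 dp: 0.7005

0.7005


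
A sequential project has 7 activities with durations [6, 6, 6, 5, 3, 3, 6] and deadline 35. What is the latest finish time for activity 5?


LF(activity 5) = deadline - sum of successor durations
Successors: activities 6 through 7 with durations [3, 6]
Sum of successor durations = 9
LF = 35 - 9 = 26

26


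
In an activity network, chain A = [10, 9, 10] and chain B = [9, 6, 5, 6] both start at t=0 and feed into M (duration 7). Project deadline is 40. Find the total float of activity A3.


Forward pass: ES(A3) = sum of predecessors on chain A = 19
EF = ES + duration = 19 + 10 = 29
Backward pass: LF(M) = deadline = 40; LS(M) = 40 - 7 = 33
LF(A3) = LS(M) - sum(successors on chain A) = 33 - 0 = 33
LS = LF - duration = 33 - 10 = 23
Total float = LS - ES = 23 - 19 = 4

4


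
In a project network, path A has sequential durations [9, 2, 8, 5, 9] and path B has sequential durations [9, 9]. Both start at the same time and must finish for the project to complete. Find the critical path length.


Path A total = 9 + 2 + 8 + 5 + 9 = 33
Path B total = 9 + 9 = 18
Critical path = longest path = max(33, 18) = 33

33


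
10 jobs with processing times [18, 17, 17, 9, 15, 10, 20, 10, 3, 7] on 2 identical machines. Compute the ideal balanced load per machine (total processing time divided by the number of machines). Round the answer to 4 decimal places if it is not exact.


Total processing time = 18 + 17 + 17 + 9 + 15 + 10 + 20 + 10 + 3 + 7 = 126
Number of machines = 2
Ideal balanced load = 126 / 2 = 63.0

63.0


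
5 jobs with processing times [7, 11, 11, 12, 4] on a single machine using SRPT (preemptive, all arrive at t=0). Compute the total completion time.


Since all jobs arrive at t=0, SRPT equals SPT ordering.
SPT order: [4, 7, 11, 11, 12]
Completion times:
  Job 1: p=4, C=4
  Job 2: p=7, C=11
  Job 3: p=11, C=22
  Job 4: p=11, C=33
  Job 5: p=12, C=45
Total completion time = 4 + 11 + 22 + 33 + 45 = 115

115


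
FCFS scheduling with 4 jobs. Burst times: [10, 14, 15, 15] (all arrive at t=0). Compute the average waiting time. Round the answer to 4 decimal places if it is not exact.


FCFS order (as given): [10, 14, 15, 15]
Waiting times:
  Job 1: wait = 0
  Job 2: wait = 10
  Job 3: wait = 24
  Job 4: wait = 39
Sum of waiting times = 73
Average waiting time = 73/4 = 18.25

18.25


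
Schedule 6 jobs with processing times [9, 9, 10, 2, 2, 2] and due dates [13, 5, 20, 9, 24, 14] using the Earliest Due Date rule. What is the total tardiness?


Sort by due date (EDD order): [(9, 5), (2, 9), (9, 13), (2, 14), (10, 20), (2, 24)]
Compute completion times and tardiness:
  Job 1: p=9, d=5, C=9, tardiness=max(0,9-5)=4
  Job 2: p=2, d=9, C=11, tardiness=max(0,11-9)=2
  Job 3: p=9, d=13, C=20, tardiness=max(0,20-13)=7
  Job 4: p=2, d=14, C=22, tardiness=max(0,22-14)=8
  Job 5: p=10, d=20, C=32, tardiness=max(0,32-20)=12
  Job 6: p=2, d=24, C=34, tardiness=max(0,34-24)=10
Total tardiness = 43

43


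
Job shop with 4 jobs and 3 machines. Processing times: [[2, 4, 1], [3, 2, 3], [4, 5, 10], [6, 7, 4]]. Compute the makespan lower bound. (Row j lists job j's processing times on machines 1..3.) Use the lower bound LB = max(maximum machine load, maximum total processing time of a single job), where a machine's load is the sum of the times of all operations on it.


Machine loads:
  Machine 1: 2 + 3 + 4 + 6 = 15
  Machine 2: 4 + 2 + 5 + 7 = 18
  Machine 3: 1 + 3 + 10 + 4 = 18
Max machine load = 18
Job totals:
  Job 1: 7
  Job 2: 8
  Job 3: 19
  Job 4: 17
Max job total = 19
Lower bound = max(18, 19) = 19

19


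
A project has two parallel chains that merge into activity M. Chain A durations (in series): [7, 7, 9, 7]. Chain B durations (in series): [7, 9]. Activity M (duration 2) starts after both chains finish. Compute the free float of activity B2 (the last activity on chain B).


ES(B2) = sum of predecessors on chain B = 7
EF(B2) = ES + duration = 7 + 9 = 16
Successor of B2 is M. ES(M) = max(sum(A), sum(B)) = max(30, 16) = 30
Free float = ES(successor) - EF(current) = 30 - 16 = 14

14


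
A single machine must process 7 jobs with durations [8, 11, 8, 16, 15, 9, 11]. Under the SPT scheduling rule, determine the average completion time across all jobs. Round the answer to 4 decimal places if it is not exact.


Sort jobs by processing time (SPT order): [8, 8, 9, 11, 11, 15, 16]
Compute completion times sequentially:
  Job 1: processing = 8, completes at 8
  Job 2: processing = 8, completes at 16
  Job 3: processing = 9, completes at 25
  Job 4: processing = 11, completes at 36
  Job 5: processing = 11, completes at 47
  Job 6: processing = 15, completes at 62
  Job 7: processing = 16, completes at 78
Sum of completion times = 272
Average completion time = 272/7 = 38.8571

38.8571


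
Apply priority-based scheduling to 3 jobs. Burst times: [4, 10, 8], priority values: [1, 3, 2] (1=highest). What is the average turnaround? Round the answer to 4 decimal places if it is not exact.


Sort by priority (ascending = highest first):
Order: [(1, 4), (2, 8), (3, 10)]
Completion times:
  Priority 1, burst=4, C=4
  Priority 2, burst=8, C=12
  Priority 3, burst=10, C=22
Average turnaround = 38/3 = 12.6667

12.6667


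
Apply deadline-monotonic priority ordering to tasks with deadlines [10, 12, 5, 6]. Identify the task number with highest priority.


Sort tasks by relative deadline (ascending):
  Task 3: deadline = 5
  Task 4: deadline = 6
  Task 1: deadline = 10
  Task 2: deadline = 12
Priority order (highest first): [3, 4, 1, 2]
Highest priority task = 3

3


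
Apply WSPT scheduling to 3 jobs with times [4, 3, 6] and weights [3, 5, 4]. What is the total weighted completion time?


Compute p/w ratios and sort ascending (WSPT): [(3, 5), (4, 3), (6, 4)]
Compute weighted completion times:
  Job (p=3,w=5): C=3, w*C=5*3=15
  Job (p=4,w=3): C=7, w*C=3*7=21
  Job (p=6,w=4): C=13, w*C=4*13=52
Total weighted completion time = 88

88


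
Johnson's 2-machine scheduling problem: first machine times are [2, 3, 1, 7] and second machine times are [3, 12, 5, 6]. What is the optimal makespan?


Apply Johnson's rule:
  Group 1 (a <= b): [(3, 1, 5), (1, 2, 3), (2, 3, 12)]
  Group 2 (a > b): [(4, 7, 6)]
Optimal job order: [3, 1, 2, 4]
Schedule:
  Job 3: M1 done at 1, M2 done at 6
  Job 1: M1 done at 3, M2 done at 9
  Job 2: M1 done at 6, M2 done at 21
  Job 4: M1 done at 13, M2 done at 27
Makespan = 27

27


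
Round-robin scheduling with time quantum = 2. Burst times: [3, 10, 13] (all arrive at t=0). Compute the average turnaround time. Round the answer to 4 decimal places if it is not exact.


Time quantum = 2
Execution trace:
  J1 runs 2 units, time = 2
  J2 runs 2 units, time = 4
  J3 runs 2 units, time = 6
  J1 runs 1 units, time = 7
  J2 runs 2 units, time = 9
  J3 runs 2 units, time = 11
  J2 runs 2 units, time = 13
  J3 runs 2 units, time = 15
  J2 runs 2 units, time = 17
  J3 runs 2 units, time = 19
  J2 runs 2 units, time = 21
  J3 runs 2 units, time = 23
  J3 runs 2 units, time = 25
  J3 runs 1 units, time = 26
Finish times: [7, 21, 26]
Average turnaround = 54/3 = 18.0

18.0


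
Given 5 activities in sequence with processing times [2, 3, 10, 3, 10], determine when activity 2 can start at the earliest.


Activity 2 starts after activities 1 through 1 complete.
Predecessor durations: [2]
ES = 2 = 2

2


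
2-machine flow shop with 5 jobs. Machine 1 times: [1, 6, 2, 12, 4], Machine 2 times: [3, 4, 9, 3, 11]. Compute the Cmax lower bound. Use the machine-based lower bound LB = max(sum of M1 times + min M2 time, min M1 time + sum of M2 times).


LB1 = sum(M1 times) + min(M2 times) = 25 + 3 = 28
LB2 = min(M1 times) + sum(M2 times) = 1 + 30 = 31
Lower bound = max(LB1, LB2) = max(28, 31) = 31

31


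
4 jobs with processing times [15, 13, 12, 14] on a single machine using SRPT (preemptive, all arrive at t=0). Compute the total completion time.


Since all jobs arrive at t=0, SRPT equals SPT ordering.
SPT order: [12, 13, 14, 15]
Completion times:
  Job 1: p=12, C=12
  Job 2: p=13, C=25
  Job 3: p=14, C=39
  Job 4: p=15, C=54
Total completion time = 12 + 25 + 39 + 54 = 130

130


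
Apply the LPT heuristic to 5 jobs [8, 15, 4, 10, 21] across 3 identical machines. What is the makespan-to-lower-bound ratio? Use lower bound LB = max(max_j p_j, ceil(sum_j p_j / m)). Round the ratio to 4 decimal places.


LPT order: [21, 15, 10, 8, 4]
Machine loads after assignment: [21, 19, 18]
LPT makespan = 21
Lower bound = max(max_job, ceil(total/3)) = max(21, 20) = 21
Ratio = 21 / 21 = 1.0

1.0


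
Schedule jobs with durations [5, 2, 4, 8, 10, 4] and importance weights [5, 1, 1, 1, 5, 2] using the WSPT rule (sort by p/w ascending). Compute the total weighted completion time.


Compute p/w ratios and sort ascending (WSPT): [(5, 5), (2, 1), (10, 5), (4, 2), (4, 1), (8, 1)]
Compute weighted completion times:
  Job (p=5,w=5): C=5, w*C=5*5=25
  Job (p=2,w=1): C=7, w*C=1*7=7
  Job (p=10,w=5): C=17, w*C=5*17=85
  Job (p=4,w=2): C=21, w*C=2*21=42
  Job (p=4,w=1): C=25, w*C=1*25=25
  Job (p=8,w=1): C=33, w*C=1*33=33
Total weighted completion time = 217

217


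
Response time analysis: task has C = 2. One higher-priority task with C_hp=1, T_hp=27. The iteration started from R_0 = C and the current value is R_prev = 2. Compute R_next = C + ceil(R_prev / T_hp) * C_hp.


R_next = C + ceil(R_prev / T_hp) * C_hp
ceil(2 / 27) = ceil(0.0741) = 1
Interference = 1 * 1 = 1
R_next = 2 + 1 = 3

3


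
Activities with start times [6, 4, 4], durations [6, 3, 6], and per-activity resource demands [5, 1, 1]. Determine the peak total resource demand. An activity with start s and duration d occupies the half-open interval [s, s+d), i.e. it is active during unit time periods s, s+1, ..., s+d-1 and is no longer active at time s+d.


Each activity i is active on [start_i, start_i + duration_i).
Compute total resource usage per time slot:
  t=0: active resources = [], total = 0
  t=1: active resources = [], total = 0
  t=2: active resources = [], total = 0
  t=3: active resources = [], total = 0
  t=4: active resources = [1, 1], total = 2
  t=5: active resources = [1, 1], total = 2
  t=6: active resources = [5, 1, 1], total = 7
  t=7: active resources = [5, 1], total = 6
  t=8: active resources = [5, 1], total = 6
  t=9: active resources = [5, 1], total = 6
  t=10: active resources = [5], total = 5
  t=11: active resources = [5], total = 5
Peak resource demand = 7

7


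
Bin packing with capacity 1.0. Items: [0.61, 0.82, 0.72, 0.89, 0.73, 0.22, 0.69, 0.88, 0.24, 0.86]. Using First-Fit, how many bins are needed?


Place items sequentially using First-Fit:
  Item 0.61 -> new Bin 1
  Item 0.82 -> new Bin 2
  Item 0.72 -> new Bin 3
  Item 0.89 -> new Bin 4
  Item 0.73 -> new Bin 5
  Item 0.22 -> Bin 1 (now 0.83)
  Item 0.69 -> new Bin 6
  Item 0.88 -> new Bin 7
  Item 0.24 -> Bin 3 (now 0.96)
  Item 0.86 -> new Bin 8
Total bins used = 8

8


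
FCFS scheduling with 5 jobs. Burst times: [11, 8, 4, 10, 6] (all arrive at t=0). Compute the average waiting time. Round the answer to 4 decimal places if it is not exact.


FCFS order (as given): [11, 8, 4, 10, 6]
Waiting times:
  Job 1: wait = 0
  Job 2: wait = 11
  Job 3: wait = 19
  Job 4: wait = 23
  Job 5: wait = 33
Sum of waiting times = 86
Average waiting time = 86/5 = 17.2

17.2


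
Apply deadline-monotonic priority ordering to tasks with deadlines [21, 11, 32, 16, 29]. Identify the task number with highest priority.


Sort tasks by relative deadline (ascending):
  Task 2: deadline = 11
  Task 4: deadline = 16
  Task 1: deadline = 21
  Task 5: deadline = 29
  Task 3: deadline = 32
Priority order (highest first): [2, 4, 1, 5, 3]
Highest priority task = 2

2


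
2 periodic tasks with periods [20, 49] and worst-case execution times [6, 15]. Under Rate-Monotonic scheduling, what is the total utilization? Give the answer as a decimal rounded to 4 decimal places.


Compute individual utilizations (exact fractions):
  Task 1: C/T = 6/20 = 3/10 (approx. 0.3)
  Task 2: C/T = 15/49 (approx. 0.3061)
Total utilization U = 3/10 + 15/49 = 297/490
Rounded to 4 decimal places: U = 0.6061
RM (Liu & Layland) bound for 2 tasks = 0.828427; compare with U = 297/490 (approx. 0.606122)
U <= bound, so schedulable by RM sufficient condition.

0.6061


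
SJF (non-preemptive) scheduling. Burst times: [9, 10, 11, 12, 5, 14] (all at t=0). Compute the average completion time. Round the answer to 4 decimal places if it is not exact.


SJF order (ascending): [5, 9, 10, 11, 12, 14]
Completion times:
  Job 1: burst=5, C=5
  Job 2: burst=9, C=14
  Job 3: burst=10, C=24
  Job 4: burst=11, C=35
  Job 5: burst=12, C=47
  Job 6: burst=14, C=61
Average completion = 186/6 = 31.0

31.0


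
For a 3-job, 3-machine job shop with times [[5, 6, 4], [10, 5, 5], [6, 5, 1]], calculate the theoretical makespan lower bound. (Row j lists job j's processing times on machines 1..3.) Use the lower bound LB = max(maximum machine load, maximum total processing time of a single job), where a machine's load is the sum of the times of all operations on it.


Machine loads:
  Machine 1: 5 + 10 + 6 = 21
  Machine 2: 6 + 5 + 5 = 16
  Machine 3: 4 + 5 + 1 = 10
Max machine load = 21
Job totals:
  Job 1: 15
  Job 2: 20
  Job 3: 12
Max job total = 20
Lower bound = max(21, 20) = 21

21


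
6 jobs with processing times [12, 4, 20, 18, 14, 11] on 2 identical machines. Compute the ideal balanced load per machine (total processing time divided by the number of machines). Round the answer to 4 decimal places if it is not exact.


Total processing time = 12 + 4 + 20 + 18 + 14 + 11 = 79
Number of machines = 2
Ideal balanced load = 79 / 2 = 39.5

39.5


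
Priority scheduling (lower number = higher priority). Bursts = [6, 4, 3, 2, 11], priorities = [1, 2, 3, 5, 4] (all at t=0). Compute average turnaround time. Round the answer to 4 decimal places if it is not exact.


Sort by priority (ascending = highest first):
Order: [(1, 6), (2, 4), (3, 3), (4, 11), (5, 2)]
Completion times:
  Priority 1, burst=6, C=6
  Priority 2, burst=4, C=10
  Priority 3, burst=3, C=13
  Priority 4, burst=11, C=24
  Priority 5, burst=2, C=26
Average turnaround = 79/5 = 15.8

15.8
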